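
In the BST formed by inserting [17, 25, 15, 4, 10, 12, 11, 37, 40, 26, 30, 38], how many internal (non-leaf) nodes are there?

Tree built from: [17, 25, 15, 4, 10, 12, 11, 37, 40, 26, 30, 38]
Tree (level-order array): [17, 15, 25, 4, None, None, 37, None, 10, 26, 40, None, 12, None, 30, 38, None, 11]
Rule: An internal node has at least one child.
Per-node child counts:
  node 17: 2 child(ren)
  node 15: 1 child(ren)
  node 4: 1 child(ren)
  node 10: 1 child(ren)
  node 12: 1 child(ren)
  node 11: 0 child(ren)
  node 25: 1 child(ren)
  node 37: 2 child(ren)
  node 26: 1 child(ren)
  node 30: 0 child(ren)
  node 40: 1 child(ren)
  node 38: 0 child(ren)
Matching nodes: [17, 15, 4, 10, 12, 25, 37, 26, 40]
Count of internal (non-leaf) nodes: 9


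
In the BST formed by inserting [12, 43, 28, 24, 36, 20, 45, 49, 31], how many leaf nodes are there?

Tree built from: [12, 43, 28, 24, 36, 20, 45, 49, 31]
Tree (level-order array): [12, None, 43, 28, 45, 24, 36, None, 49, 20, None, 31]
Rule: A leaf has 0 children.
Per-node child counts:
  node 12: 1 child(ren)
  node 43: 2 child(ren)
  node 28: 2 child(ren)
  node 24: 1 child(ren)
  node 20: 0 child(ren)
  node 36: 1 child(ren)
  node 31: 0 child(ren)
  node 45: 1 child(ren)
  node 49: 0 child(ren)
Matching nodes: [20, 31, 49]
Count of leaf nodes: 3


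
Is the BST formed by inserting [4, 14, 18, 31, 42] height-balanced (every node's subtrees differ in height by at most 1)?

Tree (level-order array): [4, None, 14, None, 18, None, 31, None, 42]
Definition: a tree is height-balanced if, at every node, |h(left) - h(right)| <= 1 (empty subtree has height -1).
Bottom-up per-node check:
  node 42: h_left=-1, h_right=-1, diff=0 [OK], height=0
  node 31: h_left=-1, h_right=0, diff=1 [OK], height=1
  node 18: h_left=-1, h_right=1, diff=2 [FAIL (|-1-1|=2 > 1)], height=2
  node 14: h_left=-1, h_right=2, diff=3 [FAIL (|-1-2|=3 > 1)], height=3
  node 4: h_left=-1, h_right=3, diff=4 [FAIL (|-1-3|=4 > 1)], height=4
Node 18 violates the condition: |-1 - 1| = 2 > 1.
Result: Not balanced


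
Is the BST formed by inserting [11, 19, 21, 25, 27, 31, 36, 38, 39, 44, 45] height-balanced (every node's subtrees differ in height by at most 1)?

Tree (level-order array): [11, None, 19, None, 21, None, 25, None, 27, None, 31, None, 36, None, 38, None, 39, None, 44, None, 45]
Definition: a tree is height-balanced if, at every node, |h(left) - h(right)| <= 1 (empty subtree has height -1).
Bottom-up per-node check:
  node 45: h_left=-1, h_right=-1, diff=0 [OK], height=0
  node 44: h_left=-1, h_right=0, diff=1 [OK], height=1
  node 39: h_left=-1, h_right=1, diff=2 [FAIL (|-1-1|=2 > 1)], height=2
  node 38: h_left=-1, h_right=2, diff=3 [FAIL (|-1-2|=3 > 1)], height=3
  node 36: h_left=-1, h_right=3, diff=4 [FAIL (|-1-3|=4 > 1)], height=4
  node 31: h_left=-1, h_right=4, diff=5 [FAIL (|-1-4|=5 > 1)], height=5
  node 27: h_left=-1, h_right=5, diff=6 [FAIL (|-1-5|=6 > 1)], height=6
  node 25: h_left=-1, h_right=6, diff=7 [FAIL (|-1-6|=7 > 1)], height=7
  node 21: h_left=-1, h_right=7, diff=8 [FAIL (|-1-7|=8 > 1)], height=8
  node 19: h_left=-1, h_right=8, diff=9 [FAIL (|-1-8|=9 > 1)], height=9
  node 11: h_left=-1, h_right=9, diff=10 [FAIL (|-1-9|=10 > 1)], height=10
Node 39 violates the condition: |-1 - 1| = 2 > 1.
Result: Not balanced


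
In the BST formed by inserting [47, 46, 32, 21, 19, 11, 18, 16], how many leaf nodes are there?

Tree built from: [47, 46, 32, 21, 19, 11, 18, 16]
Tree (level-order array): [47, 46, None, 32, None, 21, None, 19, None, 11, None, None, 18, 16]
Rule: A leaf has 0 children.
Per-node child counts:
  node 47: 1 child(ren)
  node 46: 1 child(ren)
  node 32: 1 child(ren)
  node 21: 1 child(ren)
  node 19: 1 child(ren)
  node 11: 1 child(ren)
  node 18: 1 child(ren)
  node 16: 0 child(ren)
Matching nodes: [16]
Count of leaf nodes: 1


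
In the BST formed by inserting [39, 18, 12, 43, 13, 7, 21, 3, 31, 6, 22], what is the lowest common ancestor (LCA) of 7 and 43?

Tree insertion order: [39, 18, 12, 43, 13, 7, 21, 3, 31, 6, 22]
Tree (level-order array): [39, 18, 43, 12, 21, None, None, 7, 13, None, 31, 3, None, None, None, 22, None, None, 6]
In a BST, the LCA of p=7, q=43 is the first node v on the
root-to-leaf path with p <= v <= q (go left if both < v, right if both > v).
Walk from root:
  at 39: 7 <= 39 <= 43, this is the LCA
LCA = 39


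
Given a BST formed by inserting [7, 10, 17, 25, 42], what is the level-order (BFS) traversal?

Tree insertion order: [7, 10, 17, 25, 42]
Tree (level-order array): [7, None, 10, None, 17, None, 25, None, 42]
BFS from the root, enqueuing left then right child of each popped node:
  queue [7] -> pop 7, enqueue [10], visited so far: [7]
  queue [10] -> pop 10, enqueue [17], visited so far: [7, 10]
  queue [17] -> pop 17, enqueue [25], visited so far: [7, 10, 17]
  queue [25] -> pop 25, enqueue [42], visited so far: [7, 10, 17, 25]
  queue [42] -> pop 42, enqueue [none], visited so far: [7, 10, 17, 25, 42]
Result: [7, 10, 17, 25, 42]


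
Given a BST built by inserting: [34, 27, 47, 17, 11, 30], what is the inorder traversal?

Tree insertion order: [34, 27, 47, 17, 11, 30]
Tree (level-order array): [34, 27, 47, 17, 30, None, None, 11]
Inorder traversal: [11, 17, 27, 30, 34, 47]


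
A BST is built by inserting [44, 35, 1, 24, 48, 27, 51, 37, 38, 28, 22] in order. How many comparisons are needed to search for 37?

Search path for 37: 44 -> 35 -> 37
Found: True
Comparisons: 3


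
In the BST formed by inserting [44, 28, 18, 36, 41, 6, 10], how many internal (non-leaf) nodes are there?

Tree built from: [44, 28, 18, 36, 41, 6, 10]
Tree (level-order array): [44, 28, None, 18, 36, 6, None, None, 41, None, 10]
Rule: An internal node has at least one child.
Per-node child counts:
  node 44: 1 child(ren)
  node 28: 2 child(ren)
  node 18: 1 child(ren)
  node 6: 1 child(ren)
  node 10: 0 child(ren)
  node 36: 1 child(ren)
  node 41: 0 child(ren)
Matching nodes: [44, 28, 18, 6, 36]
Count of internal (non-leaf) nodes: 5


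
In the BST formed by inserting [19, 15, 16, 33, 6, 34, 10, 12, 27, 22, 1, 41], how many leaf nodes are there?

Tree built from: [19, 15, 16, 33, 6, 34, 10, 12, 27, 22, 1, 41]
Tree (level-order array): [19, 15, 33, 6, 16, 27, 34, 1, 10, None, None, 22, None, None, 41, None, None, None, 12]
Rule: A leaf has 0 children.
Per-node child counts:
  node 19: 2 child(ren)
  node 15: 2 child(ren)
  node 6: 2 child(ren)
  node 1: 0 child(ren)
  node 10: 1 child(ren)
  node 12: 0 child(ren)
  node 16: 0 child(ren)
  node 33: 2 child(ren)
  node 27: 1 child(ren)
  node 22: 0 child(ren)
  node 34: 1 child(ren)
  node 41: 0 child(ren)
Matching nodes: [1, 12, 16, 22, 41]
Count of leaf nodes: 5


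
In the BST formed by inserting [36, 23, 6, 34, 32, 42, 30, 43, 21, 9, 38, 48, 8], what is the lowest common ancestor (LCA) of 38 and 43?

Tree insertion order: [36, 23, 6, 34, 32, 42, 30, 43, 21, 9, 38, 48, 8]
Tree (level-order array): [36, 23, 42, 6, 34, 38, 43, None, 21, 32, None, None, None, None, 48, 9, None, 30, None, None, None, 8]
In a BST, the LCA of p=38, q=43 is the first node v on the
root-to-leaf path with p <= v <= q (go left if both < v, right if both > v).
Walk from root:
  at 36: both 38 and 43 > 36, go right
  at 42: 38 <= 42 <= 43, this is the LCA
LCA = 42


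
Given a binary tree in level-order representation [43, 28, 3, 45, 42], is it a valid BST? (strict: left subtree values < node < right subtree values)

Level-order array: [43, 28, 3, 45, 42]
Validate using subtree bounds (lo, hi): at each node, require lo < value < hi,
then recurse left with hi=value and right with lo=value.
Preorder trace (stopping at first violation):
  at node 43 with bounds (-inf, +inf): OK
  at node 28 with bounds (-inf, 43): OK
  at node 45 with bounds (-inf, 28): VIOLATION
Node 45 violates its bound: not (-inf < 45 < 28).
Result: Not a valid BST


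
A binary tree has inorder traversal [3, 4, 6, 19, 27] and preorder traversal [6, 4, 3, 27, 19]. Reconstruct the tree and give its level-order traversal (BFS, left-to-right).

Inorder:  [3, 4, 6, 19, 27]
Preorder: [6, 4, 3, 27, 19]
Algorithm: preorder visits root first, so consume preorder in order;
for each root, split the current inorder slice at that value into
left-subtree inorder and right-subtree inorder, then recurse.
Recursive splits:
  root=6; inorder splits into left=[3, 4], right=[19, 27]
  root=4; inorder splits into left=[3], right=[]
  root=3; inorder splits into left=[], right=[]
  root=27; inorder splits into left=[19], right=[]
  root=19; inorder splits into left=[], right=[]
Reconstructed level-order: [6, 4, 27, 3, 19]


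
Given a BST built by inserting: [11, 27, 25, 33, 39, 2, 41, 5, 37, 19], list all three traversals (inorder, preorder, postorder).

Tree insertion order: [11, 27, 25, 33, 39, 2, 41, 5, 37, 19]
Tree (level-order array): [11, 2, 27, None, 5, 25, 33, None, None, 19, None, None, 39, None, None, 37, 41]
Inorder (L, root, R): [2, 5, 11, 19, 25, 27, 33, 37, 39, 41]
Preorder (root, L, R): [11, 2, 5, 27, 25, 19, 33, 39, 37, 41]
Postorder (L, R, root): [5, 2, 19, 25, 37, 41, 39, 33, 27, 11]


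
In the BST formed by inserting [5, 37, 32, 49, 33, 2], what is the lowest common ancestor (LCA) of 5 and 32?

Tree insertion order: [5, 37, 32, 49, 33, 2]
Tree (level-order array): [5, 2, 37, None, None, 32, 49, None, 33]
In a BST, the LCA of p=5, q=32 is the first node v on the
root-to-leaf path with p <= v <= q (go left if both < v, right if both > v).
Walk from root:
  at 5: 5 <= 5 <= 32, this is the LCA
LCA = 5


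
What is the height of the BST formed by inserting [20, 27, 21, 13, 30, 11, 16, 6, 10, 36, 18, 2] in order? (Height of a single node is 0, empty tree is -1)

Insertion order: [20, 27, 21, 13, 30, 11, 16, 6, 10, 36, 18, 2]
Tree (level-order array): [20, 13, 27, 11, 16, 21, 30, 6, None, None, 18, None, None, None, 36, 2, 10]
Compute height bottom-up (empty subtree = -1):
  height(2) = 1 + max(-1, -1) = 0
  height(10) = 1 + max(-1, -1) = 0
  height(6) = 1 + max(0, 0) = 1
  height(11) = 1 + max(1, -1) = 2
  height(18) = 1 + max(-1, -1) = 0
  height(16) = 1 + max(-1, 0) = 1
  height(13) = 1 + max(2, 1) = 3
  height(21) = 1 + max(-1, -1) = 0
  height(36) = 1 + max(-1, -1) = 0
  height(30) = 1 + max(-1, 0) = 1
  height(27) = 1 + max(0, 1) = 2
  height(20) = 1 + max(3, 2) = 4
Height = 4


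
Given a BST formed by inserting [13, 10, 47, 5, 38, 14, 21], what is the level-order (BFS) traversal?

Tree insertion order: [13, 10, 47, 5, 38, 14, 21]
Tree (level-order array): [13, 10, 47, 5, None, 38, None, None, None, 14, None, None, 21]
BFS from the root, enqueuing left then right child of each popped node:
  queue [13] -> pop 13, enqueue [10, 47], visited so far: [13]
  queue [10, 47] -> pop 10, enqueue [5], visited so far: [13, 10]
  queue [47, 5] -> pop 47, enqueue [38], visited so far: [13, 10, 47]
  queue [5, 38] -> pop 5, enqueue [none], visited so far: [13, 10, 47, 5]
  queue [38] -> pop 38, enqueue [14], visited so far: [13, 10, 47, 5, 38]
  queue [14] -> pop 14, enqueue [21], visited so far: [13, 10, 47, 5, 38, 14]
  queue [21] -> pop 21, enqueue [none], visited so far: [13, 10, 47, 5, 38, 14, 21]
Result: [13, 10, 47, 5, 38, 14, 21]


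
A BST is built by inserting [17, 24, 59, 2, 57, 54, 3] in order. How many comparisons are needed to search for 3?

Search path for 3: 17 -> 2 -> 3
Found: True
Comparisons: 3


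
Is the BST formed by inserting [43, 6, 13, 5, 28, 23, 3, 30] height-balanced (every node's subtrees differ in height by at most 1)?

Tree (level-order array): [43, 6, None, 5, 13, 3, None, None, 28, None, None, 23, 30]
Definition: a tree is height-balanced if, at every node, |h(left) - h(right)| <= 1 (empty subtree has height -1).
Bottom-up per-node check:
  node 3: h_left=-1, h_right=-1, diff=0 [OK], height=0
  node 5: h_left=0, h_right=-1, diff=1 [OK], height=1
  node 23: h_left=-1, h_right=-1, diff=0 [OK], height=0
  node 30: h_left=-1, h_right=-1, diff=0 [OK], height=0
  node 28: h_left=0, h_right=0, diff=0 [OK], height=1
  node 13: h_left=-1, h_right=1, diff=2 [FAIL (|-1-1|=2 > 1)], height=2
  node 6: h_left=1, h_right=2, diff=1 [OK], height=3
  node 43: h_left=3, h_right=-1, diff=4 [FAIL (|3--1|=4 > 1)], height=4
Node 13 violates the condition: |-1 - 1| = 2 > 1.
Result: Not balanced


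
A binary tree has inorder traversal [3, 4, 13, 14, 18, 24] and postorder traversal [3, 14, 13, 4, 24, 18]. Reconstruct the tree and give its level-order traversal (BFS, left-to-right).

Inorder:   [3, 4, 13, 14, 18, 24]
Postorder: [3, 14, 13, 4, 24, 18]
Algorithm: postorder visits root last, so walk postorder right-to-left;
each value is the root of the current inorder slice — split it at that
value, recurse on the right subtree first, then the left.
Recursive splits:
  root=18; inorder splits into left=[3, 4, 13, 14], right=[24]
  root=24; inorder splits into left=[], right=[]
  root=4; inorder splits into left=[3], right=[13, 14]
  root=13; inorder splits into left=[], right=[14]
  root=14; inorder splits into left=[], right=[]
  root=3; inorder splits into left=[], right=[]
Reconstructed level-order: [18, 4, 24, 3, 13, 14]


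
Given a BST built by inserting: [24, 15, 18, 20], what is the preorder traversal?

Tree insertion order: [24, 15, 18, 20]
Tree (level-order array): [24, 15, None, None, 18, None, 20]
Preorder traversal: [24, 15, 18, 20]


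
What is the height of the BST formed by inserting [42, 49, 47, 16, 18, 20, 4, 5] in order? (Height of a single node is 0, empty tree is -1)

Insertion order: [42, 49, 47, 16, 18, 20, 4, 5]
Tree (level-order array): [42, 16, 49, 4, 18, 47, None, None, 5, None, 20]
Compute height bottom-up (empty subtree = -1):
  height(5) = 1 + max(-1, -1) = 0
  height(4) = 1 + max(-1, 0) = 1
  height(20) = 1 + max(-1, -1) = 0
  height(18) = 1 + max(-1, 0) = 1
  height(16) = 1 + max(1, 1) = 2
  height(47) = 1 + max(-1, -1) = 0
  height(49) = 1 + max(0, -1) = 1
  height(42) = 1 + max(2, 1) = 3
Height = 3


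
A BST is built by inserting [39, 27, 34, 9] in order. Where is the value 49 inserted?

Starting tree (level order): [39, 27, None, 9, 34]
Insertion path: 39
Result: insert 49 as right child of 39
Final tree (level order): [39, 27, 49, 9, 34]


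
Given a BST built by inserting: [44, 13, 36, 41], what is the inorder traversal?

Tree insertion order: [44, 13, 36, 41]
Tree (level-order array): [44, 13, None, None, 36, None, 41]
Inorder traversal: [13, 36, 41, 44]


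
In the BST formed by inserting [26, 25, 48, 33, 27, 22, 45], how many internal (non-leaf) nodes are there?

Tree built from: [26, 25, 48, 33, 27, 22, 45]
Tree (level-order array): [26, 25, 48, 22, None, 33, None, None, None, 27, 45]
Rule: An internal node has at least one child.
Per-node child counts:
  node 26: 2 child(ren)
  node 25: 1 child(ren)
  node 22: 0 child(ren)
  node 48: 1 child(ren)
  node 33: 2 child(ren)
  node 27: 0 child(ren)
  node 45: 0 child(ren)
Matching nodes: [26, 25, 48, 33]
Count of internal (non-leaf) nodes: 4


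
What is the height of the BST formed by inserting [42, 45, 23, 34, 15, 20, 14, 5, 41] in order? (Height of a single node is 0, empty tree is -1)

Insertion order: [42, 45, 23, 34, 15, 20, 14, 5, 41]
Tree (level-order array): [42, 23, 45, 15, 34, None, None, 14, 20, None, 41, 5]
Compute height bottom-up (empty subtree = -1):
  height(5) = 1 + max(-1, -1) = 0
  height(14) = 1 + max(0, -1) = 1
  height(20) = 1 + max(-1, -1) = 0
  height(15) = 1 + max(1, 0) = 2
  height(41) = 1 + max(-1, -1) = 0
  height(34) = 1 + max(-1, 0) = 1
  height(23) = 1 + max(2, 1) = 3
  height(45) = 1 + max(-1, -1) = 0
  height(42) = 1 + max(3, 0) = 4
Height = 4


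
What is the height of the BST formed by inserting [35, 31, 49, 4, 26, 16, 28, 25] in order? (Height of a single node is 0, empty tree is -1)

Insertion order: [35, 31, 49, 4, 26, 16, 28, 25]
Tree (level-order array): [35, 31, 49, 4, None, None, None, None, 26, 16, 28, None, 25]
Compute height bottom-up (empty subtree = -1):
  height(25) = 1 + max(-1, -1) = 0
  height(16) = 1 + max(-1, 0) = 1
  height(28) = 1 + max(-1, -1) = 0
  height(26) = 1 + max(1, 0) = 2
  height(4) = 1 + max(-1, 2) = 3
  height(31) = 1 + max(3, -1) = 4
  height(49) = 1 + max(-1, -1) = 0
  height(35) = 1 + max(4, 0) = 5
Height = 5


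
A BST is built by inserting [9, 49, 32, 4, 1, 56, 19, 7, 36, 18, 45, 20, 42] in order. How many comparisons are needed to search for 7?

Search path for 7: 9 -> 4 -> 7
Found: True
Comparisons: 3


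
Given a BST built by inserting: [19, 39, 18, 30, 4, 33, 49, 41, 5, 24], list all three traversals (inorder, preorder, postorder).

Tree insertion order: [19, 39, 18, 30, 4, 33, 49, 41, 5, 24]
Tree (level-order array): [19, 18, 39, 4, None, 30, 49, None, 5, 24, 33, 41]
Inorder (L, root, R): [4, 5, 18, 19, 24, 30, 33, 39, 41, 49]
Preorder (root, L, R): [19, 18, 4, 5, 39, 30, 24, 33, 49, 41]
Postorder (L, R, root): [5, 4, 18, 24, 33, 30, 41, 49, 39, 19]


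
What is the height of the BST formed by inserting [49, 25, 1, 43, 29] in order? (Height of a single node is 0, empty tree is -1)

Insertion order: [49, 25, 1, 43, 29]
Tree (level-order array): [49, 25, None, 1, 43, None, None, 29]
Compute height bottom-up (empty subtree = -1):
  height(1) = 1 + max(-1, -1) = 0
  height(29) = 1 + max(-1, -1) = 0
  height(43) = 1 + max(0, -1) = 1
  height(25) = 1 + max(0, 1) = 2
  height(49) = 1 + max(2, -1) = 3
Height = 3


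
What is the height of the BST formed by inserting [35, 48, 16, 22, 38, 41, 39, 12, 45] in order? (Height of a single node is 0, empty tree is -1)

Insertion order: [35, 48, 16, 22, 38, 41, 39, 12, 45]
Tree (level-order array): [35, 16, 48, 12, 22, 38, None, None, None, None, None, None, 41, 39, 45]
Compute height bottom-up (empty subtree = -1):
  height(12) = 1 + max(-1, -1) = 0
  height(22) = 1 + max(-1, -1) = 0
  height(16) = 1 + max(0, 0) = 1
  height(39) = 1 + max(-1, -1) = 0
  height(45) = 1 + max(-1, -1) = 0
  height(41) = 1 + max(0, 0) = 1
  height(38) = 1 + max(-1, 1) = 2
  height(48) = 1 + max(2, -1) = 3
  height(35) = 1 + max(1, 3) = 4
Height = 4


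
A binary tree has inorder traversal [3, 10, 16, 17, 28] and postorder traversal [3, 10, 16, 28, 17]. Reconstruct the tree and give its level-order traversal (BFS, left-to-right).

Inorder:   [3, 10, 16, 17, 28]
Postorder: [3, 10, 16, 28, 17]
Algorithm: postorder visits root last, so walk postorder right-to-left;
each value is the root of the current inorder slice — split it at that
value, recurse on the right subtree first, then the left.
Recursive splits:
  root=17; inorder splits into left=[3, 10, 16], right=[28]
  root=28; inorder splits into left=[], right=[]
  root=16; inorder splits into left=[3, 10], right=[]
  root=10; inorder splits into left=[3], right=[]
  root=3; inorder splits into left=[], right=[]
Reconstructed level-order: [17, 16, 28, 10, 3]


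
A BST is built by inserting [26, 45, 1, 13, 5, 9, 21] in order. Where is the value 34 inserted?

Starting tree (level order): [26, 1, 45, None, 13, None, None, 5, 21, None, 9]
Insertion path: 26 -> 45
Result: insert 34 as left child of 45
Final tree (level order): [26, 1, 45, None, 13, 34, None, 5, 21, None, None, None, 9]


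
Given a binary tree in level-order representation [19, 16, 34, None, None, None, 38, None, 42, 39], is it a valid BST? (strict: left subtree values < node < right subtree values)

Level-order array: [19, 16, 34, None, None, None, 38, None, 42, 39]
Validate using subtree bounds (lo, hi): at each node, require lo < value < hi,
then recurse left with hi=value and right with lo=value.
Preorder trace (stopping at first violation):
  at node 19 with bounds (-inf, +inf): OK
  at node 16 with bounds (-inf, 19): OK
  at node 34 with bounds (19, +inf): OK
  at node 38 with bounds (34, +inf): OK
  at node 42 with bounds (38, +inf): OK
  at node 39 with bounds (38, 42): OK
No violation found at any node.
Result: Valid BST


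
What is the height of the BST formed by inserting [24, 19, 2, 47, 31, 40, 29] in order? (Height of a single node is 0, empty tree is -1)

Insertion order: [24, 19, 2, 47, 31, 40, 29]
Tree (level-order array): [24, 19, 47, 2, None, 31, None, None, None, 29, 40]
Compute height bottom-up (empty subtree = -1):
  height(2) = 1 + max(-1, -1) = 0
  height(19) = 1 + max(0, -1) = 1
  height(29) = 1 + max(-1, -1) = 0
  height(40) = 1 + max(-1, -1) = 0
  height(31) = 1 + max(0, 0) = 1
  height(47) = 1 + max(1, -1) = 2
  height(24) = 1 + max(1, 2) = 3
Height = 3


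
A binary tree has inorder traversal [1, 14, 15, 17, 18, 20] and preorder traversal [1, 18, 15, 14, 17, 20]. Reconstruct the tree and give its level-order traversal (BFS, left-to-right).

Inorder:  [1, 14, 15, 17, 18, 20]
Preorder: [1, 18, 15, 14, 17, 20]
Algorithm: preorder visits root first, so consume preorder in order;
for each root, split the current inorder slice at that value into
left-subtree inorder and right-subtree inorder, then recurse.
Recursive splits:
  root=1; inorder splits into left=[], right=[14, 15, 17, 18, 20]
  root=18; inorder splits into left=[14, 15, 17], right=[20]
  root=15; inorder splits into left=[14], right=[17]
  root=14; inorder splits into left=[], right=[]
  root=17; inorder splits into left=[], right=[]
  root=20; inorder splits into left=[], right=[]
Reconstructed level-order: [1, 18, 15, 20, 14, 17]


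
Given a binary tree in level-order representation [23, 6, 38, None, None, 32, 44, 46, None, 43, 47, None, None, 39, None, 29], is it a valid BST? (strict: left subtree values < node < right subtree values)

Level-order array: [23, 6, 38, None, None, 32, 44, 46, None, 43, 47, None, None, 39, None, 29]
Validate using subtree bounds (lo, hi): at each node, require lo < value < hi,
then recurse left with hi=value and right with lo=value.
Preorder trace (stopping at first violation):
  at node 23 with bounds (-inf, +inf): OK
  at node 6 with bounds (-inf, 23): OK
  at node 38 with bounds (23, +inf): OK
  at node 32 with bounds (23, 38): OK
  at node 46 with bounds (23, 32): VIOLATION
Node 46 violates its bound: not (23 < 46 < 32).
Result: Not a valid BST


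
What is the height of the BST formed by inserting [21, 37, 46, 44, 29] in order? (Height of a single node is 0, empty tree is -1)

Insertion order: [21, 37, 46, 44, 29]
Tree (level-order array): [21, None, 37, 29, 46, None, None, 44]
Compute height bottom-up (empty subtree = -1):
  height(29) = 1 + max(-1, -1) = 0
  height(44) = 1 + max(-1, -1) = 0
  height(46) = 1 + max(0, -1) = 1
  height(37) = 1 + max(0, 1) = 2
  height(21) = 1 + max(-1, 2) = 3
Height = 3


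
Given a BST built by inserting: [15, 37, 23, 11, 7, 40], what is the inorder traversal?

Tree insertion order: [15, 37, 23, 11, 7, 40]
Tree (level-order array): [15, 11, 37, 7, None, 23, 40]
Inorder traversal: [7, 11, 15, 23, 37, 40]


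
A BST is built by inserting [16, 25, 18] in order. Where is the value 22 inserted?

Starting tree (level order): [16, None, 25, 18]
Insertion path: 16 -> 25 -> 18
Result: insert 22 as right child of 18
Final tree (level order): [16, None, 25, 18, None, None, 22]


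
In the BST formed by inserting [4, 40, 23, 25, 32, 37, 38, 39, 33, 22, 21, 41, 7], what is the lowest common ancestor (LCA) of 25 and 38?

Tree insertion order: [4, 40, 23, 25, 32, 37, 38, 39, 33, 22, 21, 41, 7]
Tree (level-order array): [4, None, 40, 23, 41, 22, 25, None, None, 21, None, None, 32, 7, None, None, 37, None, None, 33, 38, None, None, None, 39]
In a BST, the LCA of p=25, q=38 is the first node v on the
root-to-leaf path with p <= v <= q (go left if both < v, right if both > v).
Walk from root:
  at 4: both 25 and 38 > 4, go right
  at 40: both 25 and 38 < 40, go left
  at 23: both 25 and 38 > 23, go right
  at 25: 25 <= 25 <= 38, this is the LCA
LCA = 25


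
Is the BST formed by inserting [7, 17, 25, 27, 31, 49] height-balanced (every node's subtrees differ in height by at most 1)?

Tree (level-order array): [7, None, 17, None, 25, None, 27, None, 31, None, 49]
Definition: a tree is height-balanced if, at every node, |h(left) - h(right)| <= 1 (empty subtree has height -1).
Bottom-up per-node check:
  node 49: h_left=-1, h_right=-1, diff=0 [OK], height=0
  node 31: h_left=-1, h_right=0, diff=1 [OK], height=1
  node 27: h_left=-1, h_right=1, diff=2 [FAIL (|-1-1|=2 > 1)], height=2
  node 25: h_left=-1, h_right=2, diff=3 [FAIL (|-1-2|=3 > 1)], height=3
  node 17: h_left=-1, h_right=3, diff=4 [FAIL (|-1-3|=4 > 1)], height=4
  node 7: h_left=-1, h_right=4, diff=5 [FAIL (|-1-4|=5 > 1)], height=5
Node 27 violates the condition: |-1 - 1| = 2 > 1.
Result: Not balanced


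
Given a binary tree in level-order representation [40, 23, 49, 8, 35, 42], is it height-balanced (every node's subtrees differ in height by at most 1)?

Tree (level-order array): [40, 23, 49, 8, 35, 42]
Definition: a tree is height-balanced if, at every node, |h(left) - h(right)| <= 1 (empty subtree has height -1).
Bottom-up per-node check:
  node 8: h_left=-1, h_right=-1, diff=0 [OK], height=0
  node 35: h_left=-1, h_right=-1, diff=0 [OK], height=0
  node 23: h_left=0, h_right=0, diff=0 [OK], height=1
  node 42: h_left=-1, h_right=-1, diff=0 [OK], height=0
  node 49: h_left=0, h_right=-1, diff=1 [OK], height=1
  node 40: h_left=1, h_right=1, diff=0 [OK], height=2
All nodes satisfy the balance condition.
Result: Balanced


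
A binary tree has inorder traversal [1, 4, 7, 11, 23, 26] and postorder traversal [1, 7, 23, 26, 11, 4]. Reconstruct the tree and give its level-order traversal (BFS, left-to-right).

Inorder:   [1, 4, 7, 11, 23, 26]
Postorder: [1, 7, 23, 26, 11, 4]
Algorithm: postorder visits root last, so walk postorder right-to-left;
each value is the root of the current inorder slice — split it at that
value, recurse on the right subtree first, then the left.
Recursive splits:
  root=4; inorder splits into left=[1], right=[7, 11, 23, 26]
  root=11; inorder splits into left=[7], right=[23, 26]
  root=26; inorder splits into left=[23], right=[]
  root=23; inorder splits into left=[], right=[]
  root=7; inorder splits into left=[], right=[]
  root=1; inorder splits into left=[], right=[]
Reconstructed level-order: [4, 1, 11, 7, 26, 23]


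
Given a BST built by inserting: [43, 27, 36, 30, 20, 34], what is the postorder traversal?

Tree insertion order: [43, 27, 36, 30, 20, 34]
Tree (level-order array): [43, 27, None, 20, 36, None, None, 30, None, None, 34]
Postorder traversal: [20, 34, 30, 36, 27, 43]


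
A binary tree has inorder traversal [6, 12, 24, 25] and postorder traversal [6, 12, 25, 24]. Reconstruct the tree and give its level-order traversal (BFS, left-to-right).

Inorder:   [6, 12, 24, 25]
Postorder: [6, 12, 25, 24]
Algorithm: postorder visits root last, so walk postorder right-to-left;
each value is the root of the current inorder slice — split it at that
value, recurse on the right subtree first, then the left.
Recursive splits:
  root=24; inorder splits into left=[6, 12], right=[25]
  root=25; inorder splits into left=[], right=[]
  root=12; inorder splits into left=[6], right=[]
  root=6; inorder splits into left=[], right=[]
Reconstructed level-order: [24, 12, 25, 6]


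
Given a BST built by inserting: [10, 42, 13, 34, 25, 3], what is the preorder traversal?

Tree insertion order: [10, 42, 13, 34, 25, 3]
Tree (level-order array): [10, 3, 42, None, None, 13, None, None, 34, 25]
Preorder traversal: [10, 3, 42, 13, 34, 25]


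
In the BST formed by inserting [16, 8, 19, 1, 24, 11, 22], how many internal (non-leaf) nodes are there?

Tree built from: [16, 8, 19, 1, 24, 11, 22]
Tree (level-order array): [16, 8, 19, 1, 11, None, 24, None, None, None, None, 22]
Rule: An internal node has at least one child.
Per-node child counts:
  node 16: 2 child(ren)
  node 8: 2 child(ren)
  node 1: 0 child(ren)
  node 11: 0 child(ren)
  node 19: 1 child(ren)
  node 24: 1 child(ren)
  node 22: 0 child(ren)
Matching nodes: [16, 8, 19, 24]
Count of internal (non-leaf) nodes: 4


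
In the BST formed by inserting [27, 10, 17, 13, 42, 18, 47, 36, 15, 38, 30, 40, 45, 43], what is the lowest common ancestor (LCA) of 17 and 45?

Tree insertion order: [27, 10, 17, 13, 42, 18, 47, 36, 15, 38, 30, 40, 45, 43]
Tree (level-order array): [27, 10, 42, None, 17, 36, 47, 13, 18, 30, 38, 45, None, None, 15, None, None, None, None, None, 40, 43]
In a BST, the LCA of p=17, q=45 is the first node v on the
root-to-leaf path with p <= v <= q (go left if both < v, right if both > v).
Walk from root:
  at 27: 17 <= 27 <= 45, this is the LCA
LCA = 27


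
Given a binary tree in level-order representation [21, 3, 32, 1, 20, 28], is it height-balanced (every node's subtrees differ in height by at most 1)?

Tree (level-order array): [21, 3, 32, 1, 20, 28]
Definition: a tree is height-balanced if, at every node, |h(left) - h(right)| <= 1 (empty subtree has height -1).
Bottom-up per-node check:
  node 1: h_left=-1, h_right=-1, diff=0 [OK], height=0
  node 20: h_left=-1, h_right=-1, diff=0 [OK], height=0
  node 3: h_left=0, h_right=0, diff=0 [OK], height=1
  node 28: h_left=-1, h_right=-1, diff=0 [OK], height=0
  node 32: h_left=0, h_right=-1, diff=1 [OK], height=1
  node 21: h_left=1, h_right=1, diff=0 [OK], height=2
All nodes satisfy the balance condition.
Result: Balanced


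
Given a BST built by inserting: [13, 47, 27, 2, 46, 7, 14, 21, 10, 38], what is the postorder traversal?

Tree insertion order: [13, 47, 27, 2, 46, 7, 14, 21, 10, 38]
Tree (level-order array): [13, 2, 47, None, 7, 27, None, None, 10, 14, 46, None, None, None, 21, 38]
Postorder traversal: [10, 7, 2, 21, 14, 38, 46, 27, 47, 13]


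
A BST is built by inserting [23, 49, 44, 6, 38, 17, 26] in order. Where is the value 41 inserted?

Starting tree (level order): [23, 6, 49, None, 17, 44, None, None, None, 38, None, 26]
Insertion path: 23 -> 49 -> 44 -> 38
Result: insert 41 as right child of 38
Final tree (level order): [23, 6, 49, None, 17, 44, None, None, None, 38, None, 26, 41]


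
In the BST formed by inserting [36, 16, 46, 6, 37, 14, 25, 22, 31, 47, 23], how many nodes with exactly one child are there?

Tree built from: [36, 16, 46, 6, 37, 14, 25, 22, 31, 47, 23]
Tree (level-order array): [36, 16, 46, 6, 25, 37, 47, None, 14, 22, 31, None, None, None, None, None, None, None, 23]
Rule: These are nodes with exactly 1 non-null child.
Per-node child counts:
  node 36: 2 child(ren)
  node 16: 2 child(ren)
  node 6: 1 child(ren)
  node 14: 0 child(ren)
  node 25: 2 child(ren)
  node 22: 1 child(ren)
  node 23: 0 child(ren)
  node 31: 0 child(ren)
  node 46: 2 child(ren)
  node 37: 0 child(ren)
  node 47: 0 child(ren)
Matching nodes: [6, 22]
Count of nodes with exactly one child: 2


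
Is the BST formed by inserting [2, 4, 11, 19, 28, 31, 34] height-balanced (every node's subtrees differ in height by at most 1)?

Tree (level-order array): [2, None, 4, None, 11, None, 19, None, 28, None, 31, None, 34]
Definition: a tree is height-balanced if, at every node, |h(left) - h(right)| <= 1 (empty subtree has height -1).
Bottom-up per-node check:
  node 34: h_left=-1, h_right=-1, diff=0 [OK], height=0
  node 31: h_left=-1, h_right=0, diff=1 [OK], height=1
  node 28: h_left=-1, h_right=1, diff=2 [FAIL (|-1-1|=2 > 1)], height=2
  node 19: h_left=-1, h_right=2, diff=3 [FAIL (|-1-2|=3 > 1)], height=3
  node 11: h_left=-1, h_right=3, diff=4 [FAIL (|-1-3|=4 > 1)], height=4
  node 4: h_left=-1, h_right=4, diff=5 [FAIL (|-1-4|=5 > 1)], height=5
  node 2: h_left=-1, h_right=5, diff=6 [FAIL (|-1-5|=6 > 1)], height=6
Node 28 violates the condition: |-1 - 1| = 2 > 1.
Result: Not balanced


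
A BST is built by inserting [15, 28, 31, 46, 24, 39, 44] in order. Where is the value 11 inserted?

Starting tree (level order): [15, None, 28, 24, 31, None, None, None, 46, 39, None, None, 44]
Insertion path: 15
Result: insert 11 as left child of 15
Final tree (level order): [15, 11, 28, None, None, 24, 31, None, None, None, 46, 39, None, None, 44]


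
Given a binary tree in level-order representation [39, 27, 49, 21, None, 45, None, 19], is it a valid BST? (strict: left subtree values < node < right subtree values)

Level-order array: [39, 27, 49, 21, None, 45, None, 19]
Validate using subtree bounds (lo, hi): at each node, require lo < value < hi,
then recurse left with hi=value and right with lo=value.
Preorder trace (stopping at first violation):
  at node 39 with bounds (-inf, +inf): OK
  at node 27 with bounds (-inf, 39): OK
  at node 21 with bounds (-inf, 27): OK
  at node 19 with bounds (-inf, 21): OK
  at node 49 with bounds (39, +inf): OK
  at node 45 with bounds (39, 49): OK
No violation found at any node.
Result: Valid BST


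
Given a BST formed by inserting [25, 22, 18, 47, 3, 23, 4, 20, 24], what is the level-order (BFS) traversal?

Tree insertion order: [25, 22, 18, 47, 3, 23, 4, 20, 24]
Tree (level-order array): [25, 22, 47, 18, 23, None, None, 3, 20, None, 24, None, 4]
BFS from the root, enqueuing left then right child of each popped node:
  queue [25] -> pop 25, enqueue [22, 47], visited so far: [25]
  queue [22, 47] -> pop 22, enqueue [18, 23], visited so far: [25, 22]
  queue [47, 18, 23] -> pop 47, enqueue [none], visited so far: [25, 22, 47]
  queue [18, 23] -> pop 18, enqueue [3, 20], visited so far: [25, 22, 47, 18]
  queue [23, 3, 20] -> pop 23, enqueue [24], visited so far: [25, 22, 47, 18, 23]
  queue [3, 20, 24] -> pop 3, enqueue [4], visited so far: [25, 22, 47, 18, 23, 3]
  queue [20, 24, 4] -> pop 20, enqueue [none], visited so far: [25, 22, 47, 18, 23, 3, 20]
  queue [24, 4] -> pop 24, enqueue [none], visited so far: [25, 22, 47, 18, 23, 3, 20, 24]
  queue [4] -> pop 4, enqueue [none], visited so far: [25, 22, 47, 18, 23, 3, 20, 24, 4]
Result: [25, 22, 47, 18, 23, 3, 20, 24, 4]


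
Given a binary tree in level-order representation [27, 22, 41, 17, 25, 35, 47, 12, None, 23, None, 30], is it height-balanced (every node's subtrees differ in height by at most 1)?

Tree (level-order array): [27, 22, 41, 17, 25, 35, 47, 12, None, 23, None, 30]
Definition: a tree is height-balanced if, at every node, |h(left) - h(right)| <= 1 (empty subtree has height -1).
Bottom-up per-node check:
  node 12: h_left=-1, h_right=-1, diff=0 [OK], height=0
  node 17: h_left=0, h_right=-1, diff=1 [OK], height=1
  node 23: h_left=-1, h_right=-1, diff=0 [OK], height=0
  node 25: h_left=0, h_right=-1, diff=1 [OK], height=1
  node 22: h_left=1, h_right=1, diff=0 [OK], height=2
  node 30: h_left=-1, h_right=-1, diff=0 [OK], height=0
  node 35: h_left=0, h_right=-1, diff=1 [OK], height=1
  node 47: h_left=-1, h_right=-1, diff=0 [OK], height=0
  node 41: h_left=1, h_right=0, diff=1 [OK], height=2
  node 27: h_left=2, h_right=2, diff=0 [OK], height=3
All nodes satisfy the balance condition.
Result: Balanced


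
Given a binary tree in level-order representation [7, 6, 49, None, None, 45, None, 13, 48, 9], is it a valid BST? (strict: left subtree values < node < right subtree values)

Level-order array: [7, 6, 49, None, None, 45, None, 13, 48, 9]
Validate using subtree bounds (lo, hi): at each node, require lo < value < hi,
then recurse left with hi=value and right with lo=value.
Preorder trace (stopping at first violation):
  at node 7 with bounds (-inf, +inf): OK
  at node 6 with bounds (-inf, 7): OK
  at node 49 with bounds (7, +inf): OK
  at node 45 with bounds (7, 49): OK
  at node 13 with bounds (7, 45): OK
  at node 9 with bounds (7, 13): OK
  at node 48 with bounds (45, 49): OK
No violation found at any node.
Result: Valid BST


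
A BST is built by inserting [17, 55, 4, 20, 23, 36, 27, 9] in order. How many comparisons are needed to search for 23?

Search path for 23: 17 -> 55 -> 20 -> 23
Found: True
Comparisons: 4


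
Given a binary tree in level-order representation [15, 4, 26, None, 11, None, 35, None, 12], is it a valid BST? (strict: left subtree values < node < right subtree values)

Level-order array: [15, 4, 26, None, 11, None, 35, None, 12]
Validate using subtree bounds (lo, hi): at each node, require lo < value < hi,
then recurse left with hi=value and right with lo=value.
Preorder trace (stopping at first violation):
  at node 15 with bounds (-inf, +inf): OK
  at node 4 with bounds (-inf, 15): OK
  at node 11 with bounds (4, 15): OK
  at node 12 with bounds (11, 15): OK
  at node 26 with bounds (15, +inf): OK
  at node 35 with bounds (26, +inf): OK
No violation found at any node.
Result: Valid BST


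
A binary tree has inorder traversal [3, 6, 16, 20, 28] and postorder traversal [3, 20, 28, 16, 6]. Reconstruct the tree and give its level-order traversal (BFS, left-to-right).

Inorder:   [3, 6, 16, 20, 28]
Postorder: [3, 20, 28, 16, 6]
Algorithm: postorder visits root last, so walk postorder right-to-left;
each value is the root of the current inorder slice — split it at that
value, recurse on the right subtree first, then the left.
Recursive splits:
  root=6; inorder splits into left=[3], right=[16, 20, 28]
  root=16; inorder splits into left=[], right=[20, 28]
  root=28; inorder splits into left=[20], right=[]
  root=20; inorder splits into left=[], right=[]
  root=3; inorder splits into left=[], right=[]
Reconstructed level-order: [6, 3, 16, 28, 20]


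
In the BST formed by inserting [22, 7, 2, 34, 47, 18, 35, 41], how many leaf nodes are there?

Tree built from: [22, 7, 2, 34, 47, 18, 35, 41]
Tree (level-order array): [22, 7, 34, 2, 18, None, 47, None, None, None, None, 35, None, None, 41]
Rule: A leaf has 0 children.
Per-node child counts:
  node 22: 2 child(ren)
  node 7: 2 child(ren)
  node 2: 0 child(ren)
  node 18: 0 child(ren)
  node 34: 1 child(ren)
  node 47: 1 child(ren)
  node 35: 1 child(ren)
  node 41: 0 child(ren)
Matching nodes: [2, 18, 41]
Count of leaf nodes: 3


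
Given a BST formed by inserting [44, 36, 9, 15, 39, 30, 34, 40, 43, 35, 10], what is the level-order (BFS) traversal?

Tree insertion order: [44, 36, 9, 15, 39, 30, 34, 40, 43, 35, 10]
Tree (level-order array): [44, 36, None, 9, 39, None, 15, None, 40, 10, 30, None, 43, None, None, None, 34, None, None, None, 35]
BFS from the root, enqueuing left then right child of each popped node:
  queue [44] -> pop 44, enqueue [36], visited so far: [44]
  queue [36] -> pop 36, enqueue [9, 39], visited so far: [44, 36]
  queue [9, 39] -> pop 9, enqueue [15], visited so far: [44, 36, 9]
  queue [39, 15] -> pop 39, enqueue [40], visited so far: [44, 36, 9, 39]
  queue [15, 40] -> pop 15, enqueue [10, 30], visited so far: [44, 36, 9, 39, 15]
  queue [40, 10, 30] -> pop 40, enqueue [43], visited so far: [44, 36, 9, 39, 15, 40]
  queue [10, 30, 43] -> pop 10, enqueue [none], visited so far: [44, 36, 9, 39, 15, 40, 10]
  queue [30, 43] -> pop 30, enqueue [34], visited so far: [44, 36, 9, 39, 15, 40, 10, 30]
  queue [43, 34] -> pop 43, enqueue [none], visited so far: [44, 36, 9, 39, 15, 40, 10, 30, 43]
  queue [34] -> pop 34, enqueue [35], visited so far: [44, 36, 9, 39, 15, 40, 10, 30, 43, 34]
  queue [35] -> pop 35, enqueue [none], visited so far: [44, 36, 9, 39, 15, 40, 10, 30, 43, 34, 35]
Result: [44, 36, 9, 39, 15, 40, 10, 30, 43, 34, 35]


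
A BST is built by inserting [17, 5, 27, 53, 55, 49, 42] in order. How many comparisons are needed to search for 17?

Search path for 17: 17
Found: True
Comparisons: 1


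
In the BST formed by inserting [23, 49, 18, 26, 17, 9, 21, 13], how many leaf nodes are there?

Tree built from: [23, 49, 18, 26, 17, 9, 21, 13]
Tree (level-order array): [23, 18, 49, 17, 21, 26, None, 9, None, None, None, None, None, None, 13]
Rule: A leaf has 0 children.
Per-node child counts:
  node 23: 2 child(ren)
  node 18: 2 child(ren)
  node 17: 1 child(ren)
  node 9: 1 child(ren)
  node 13: 0 child(ren)
  node 21: 0 child(ren)
  node 49: 1 child(ren)
  node 26: 0 child(ren)
Matching nodes: [13, 21, 26]
Count of leaf nodes: 3


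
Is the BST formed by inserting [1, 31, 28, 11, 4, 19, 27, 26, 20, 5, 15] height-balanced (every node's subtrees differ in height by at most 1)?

Tree (level-order array): [1, None, 31, 28, None, 11, None, 4, 19, None, 5, 15, 27, None, None, None, None, 26, None, 20]
Definition: a tree is height-balanced if, at every node, |h(left) - h(right)| <= 1 (empty subtree has height -1).
Bottom-up per-node check:
  node 5: h_left=-1, h_right=-1, diff=0 [OK], height=0
  node 4: h_left=-1, h_right=0, diff=1 [OK], height=1
  node 15: h_left=-1, h_right=-1, diff=0 [OK], height=0
  node 20: h_left=-1, h_right=-1, diff=0 [OK], height=0
  node 26: h_left=0, h_right=-1, diff=1 [OK], height=1
  node 27: h_left=1, h_right=-1, diff=2 [FAIL (|1--1|=2 > 1)], height=2
  node 19: h_left=0, h_right=2, diff=2 [FAIL (|0-2|=2 > 1)], height=3
  node 11: h_left=1, h_right=3, diff=2 [FAIL (|1-3|=2 > 1)], height=4
  node 28: h_left=4, h_right=-1, diff=5 [FAIL (|4--1|=5 > 1)], height=5
  node 31: h_left=5, h_right=-1, diff=6 [FAIL (|5--1|=6 > 1)], height=6
  node 1: h_left=-1, h_right=6, diff=7 [FAIL (|-1-6|=7 > 1)], height=7
Node 27 violates the condition: |1 - -1| = 2 > 1.
Result: Not balanced
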